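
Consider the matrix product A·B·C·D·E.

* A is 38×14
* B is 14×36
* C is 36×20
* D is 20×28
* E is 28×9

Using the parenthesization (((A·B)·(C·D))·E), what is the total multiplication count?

87192

(A·B): 38×14 by 14×36 → 38×36, cost 38·14·36 = 19152
(C·D): 36×20 by 20×28 → 36×28, cost 36·20·28 = 20160
((A·B)·(C·D)): 38×36 by 36×28 → 38×28, cost 38·36·28 = 38304; cumulative 77616
(((A·B)·(C·D))·E): 38×28 by 28×9 → 38×9, cost 38·28·9 = 9576; cumulative 87192
Total: 87192 scalar multiplications.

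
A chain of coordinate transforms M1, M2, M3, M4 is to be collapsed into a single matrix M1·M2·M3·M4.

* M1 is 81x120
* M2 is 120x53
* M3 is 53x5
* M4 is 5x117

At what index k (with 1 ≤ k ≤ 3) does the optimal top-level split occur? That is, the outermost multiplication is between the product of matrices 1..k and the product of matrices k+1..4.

Adjacent pairs: M1M2 = 81·120·53 = 515160; M2M3 = 120·53·5 = 31800; M3M4 = 53·5·117 = 31005.
Length 3: M1..M3: k=1: 0+31800+81·120·5=80400; k=2: 515160+0+81·53·5=536625 → min 80400 | M2..M4: k=2: 0+31005+120·53·117=775125; k=3: 31800+0+120·5·117=102000 → min 102000.
Top-level splits: k=1: (M1..M1)·(M2..M4) → 0+102000+81·120·117 = 1239240; k=2: (M1..M2)·(M3..M4) → 515160+31005+81·53·117 = 1048446; k=3: (M1..M3)·(M4..M4) → 80400+0+81·5·117 = 127785.
Best split is after M3, i.e. k = 3.

3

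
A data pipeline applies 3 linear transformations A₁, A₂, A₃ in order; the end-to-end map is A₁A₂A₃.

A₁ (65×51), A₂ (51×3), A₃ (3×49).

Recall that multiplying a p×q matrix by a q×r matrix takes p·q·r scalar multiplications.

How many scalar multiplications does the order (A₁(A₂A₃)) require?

169932

(A₂A₃): 51×3 by 3×49 → 51×49, cost 51·3·49 = 7497
(A₁(A₂A₃)): 65×51 by 51×49 → 65×49, cost 65·51·49 = 162435; cumulative 169932
Total: 169932 scalar multiplications.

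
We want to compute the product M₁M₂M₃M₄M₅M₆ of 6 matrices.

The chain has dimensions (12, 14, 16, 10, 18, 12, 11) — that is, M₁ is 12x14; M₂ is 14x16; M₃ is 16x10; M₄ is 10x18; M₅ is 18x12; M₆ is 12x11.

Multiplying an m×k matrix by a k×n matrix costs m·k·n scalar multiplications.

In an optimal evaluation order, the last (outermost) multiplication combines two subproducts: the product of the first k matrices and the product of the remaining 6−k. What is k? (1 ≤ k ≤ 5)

Adjacent pairs: M₁M₂ = 12·14·16 = 2688; M₂M₃ = 14·16·10 = 2240; M₃M₄ = 16·10·18 = 2880; M₄M₅ = 10·18·12 = 2160; M₅M₆ = 18·12·11 = 2376.
Length 3: M₁..M₃: k=1: 0+2240+12·14·10=3920; k=2: 2688+0+12·16·10=4608 → min 3920 | M₂..M₄: k=2: 0+2880+14·16·18=6912; k=3: 2240+0+14·10·18=4760 → min 4760 | M₃..M₅: k=3: 0+2160+16·10·12=4080; k=4: 2880+0+16·18·12=6336 → min 4080 | M₄..M₆: k=4: 0+2376+10·18·11=4356; k=5: 2160+0+10·12·11=3480 → min 3480.
Length 4: M₁..M₄: k=1: 0+4760+12·14·18=7784; k=2: 2688+2880+12·16·18=9024; k=3: 3920+0+12·10·18=6080 → min 6080 | M₂..M₅: k=2: 0+4080+14·16·12=6768; k=3: 2240+2160+14·10·12=6080; k=4: 4760+0+14·18·12=7784 → min 6080 | M₃..M₆: k=3: 0+3480+16·10·11=5240; k=4: 2880+2376+16·18·11=8424; k=5: 4080+0+16·12·11=6192 → min 5240.
Length 5: M₁..M₅: k=1: 0+6080+12·14·12=8096; k=2: 2688+4080+12·16·12=9072; k=3: 3920+2160+12·10·12=7520; k=4: 6080+0+12·18·12=8672 → min 7520 | M₂..M₆: k=2: 0+5240+14·16·11=7704; k=3: 2240+3480+14·10·11=7260; k=4: 4760+2376+14·18·11=9908; k=5: 6080+0+14·12·11=7928 → min 7260.
Top-level splits: k=1: (M₁..M₁)·(M₂..M₆) → 0+7260+12·14·11 = 9108; k=2: (M₁..M₂)·(M₃..M₆) → 2688+5240+12·16·11 = 10040; k=3: (M₁..M₃)·(M₄..M₆) → 3920+3480+12·10·11 = 8720; k=4: (M₁..M₄)·(M₅..M₆) → 6080+2376+12·18·11 = 10832; k=5: (M₁..M₅)·(M₆..M₆) → 7520+0+12·12·11 = 9104.
Best split is after M₃, i.e. k = 3.

3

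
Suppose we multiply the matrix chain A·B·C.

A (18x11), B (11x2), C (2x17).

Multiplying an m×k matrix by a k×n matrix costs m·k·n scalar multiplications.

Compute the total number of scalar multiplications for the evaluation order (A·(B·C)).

(B·C): 11×2 by 2×17 → 11×17, cost 11·2·17 = 374
(A·(B·C)): 18×11 by 11×17 → 18×17, cost 18·11·17 = 3366; cumulative 3740
Total: 3740 scalar multiplications.

3740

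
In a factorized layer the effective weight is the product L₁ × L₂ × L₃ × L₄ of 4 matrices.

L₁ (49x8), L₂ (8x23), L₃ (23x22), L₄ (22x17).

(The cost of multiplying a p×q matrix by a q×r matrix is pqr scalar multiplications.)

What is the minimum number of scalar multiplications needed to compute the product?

13704

Adjacent pairs: L₁L₂ = 49·8·23 = 9016; L₂L₃ = 8·23·22 = 4048; L₃L₄ = 23·22·17 = 8602.
Length 3: L₁..L₃: k=1: 0+4048+49·8·22=12672; k=2: 9016+0+49·23·22=33810 → min 12672 | L₂..L₄: k=2: 0+8602+8·23·17=11730; k=3: 4048+0+8·22·17=7040 → min 7040.
Length 4: L₁..L₄: k=1: 0+7040+49·8·17=13704; k=2: 9016+8602+49·23·17=36777; k=3: 12672+0+49·22·17=30998 → min 13704.
Optimal order: (L₁ × ((L₂ × L₃) × L₄)) with cost 13704.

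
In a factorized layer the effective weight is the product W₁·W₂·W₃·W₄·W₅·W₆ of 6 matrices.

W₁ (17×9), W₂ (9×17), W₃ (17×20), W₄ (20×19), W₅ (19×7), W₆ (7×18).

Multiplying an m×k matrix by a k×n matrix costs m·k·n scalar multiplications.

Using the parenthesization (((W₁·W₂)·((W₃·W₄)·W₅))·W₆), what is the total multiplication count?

(W₁·W₂): 17×9 by 9×17 → 17×17, cost 17·9·17 = 2601
(W₃·W₄): 17×20 by 20×19 → 17×19, cost 17·20·19 = 6460
((W₃·W₄)·W₅): 17×19 by 19×7 → 17×7, cost 17·19·7 = 2261; cumulative 8721
((W₁·W₂)·((W₃·W₄)·W₅)): 17×17 by 17×7 → 17×7, cost 17·17·7 = 2023; cumulative 13345
(((W₁·W₂)·((W₃·W₄)·W₅))·W₆): 17×7 by 7×18 → 17×18, cost 17·7·18 = 2142; cumulative 15487
Total: 15487 scalar multiplications.

15487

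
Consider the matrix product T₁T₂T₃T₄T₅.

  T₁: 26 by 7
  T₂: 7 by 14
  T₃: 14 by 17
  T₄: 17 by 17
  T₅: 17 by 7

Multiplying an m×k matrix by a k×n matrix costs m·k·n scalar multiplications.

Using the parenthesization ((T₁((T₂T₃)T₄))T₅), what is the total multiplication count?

(T₂T₃): 7×14 by 14×17 → 7×17, cost 7·14·17 = 1666
((T₂T₃)T₄): 7×17 by 17×17 → 7×17, cost 7·17·17 = 2023; cumulative 3689
(T₁((T₂T₃)T₄)): 26×7 by 7×17 → 26×17, cost 26·7·17 = 3094; cumulative 6783
((T₁((T₂T₃)T₄))T₅): 26×17 by 17×7 → 26×7, cost 26·17·7 = 3094; cumulative 9877
Total: 9877 scalar multiplications.

9877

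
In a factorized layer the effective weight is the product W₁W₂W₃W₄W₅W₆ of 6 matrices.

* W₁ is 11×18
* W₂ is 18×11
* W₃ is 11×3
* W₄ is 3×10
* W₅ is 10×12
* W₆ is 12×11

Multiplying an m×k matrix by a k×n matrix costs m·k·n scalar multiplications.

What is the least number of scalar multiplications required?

2307

Adjacent pairs: W₁W₂ = 11·18·11 = 2178; W₂W₃ = 18·11·3 = 594; W₃W₄ = 11·3·10 = 330; W₄W₅ = 3·10·12 = 360; W₅W₆ = 10·12·11 = 1320.
Length 3: W₁..W₃: k=1: 0+594+11·18·3=1188; k=2: 2178+0+11·11·3=2541 → min 1188 | W₂..W₄: k=2: 0+330+18·11·10=2310; k=3: 594+0+18·3·10=1134 → min 1134 | W₃..W₅: k=3: 0+360+11·3·12=756; k=4: 330+0+11·10·12=1650 → min 756 | W₄..W₆: k=4: 0+1320+3·10·11=1650; k=5: 360+0+3·12·11=756 → min 756.
Length 4: W₁..W₄: k=1: 0+1134+11·18·10=3114; k=2: 2178+330+11·11·10=3718; k=3: 1188+0+11·3·10=1518 → min 1518 | W₂..W₅: k=2: 0+756+18·11·12=3132; k=3: 594+360+18·3·12=1602; k=4: 1134+0+18·10·12=3294 → min 1602 | W₃..W₆: k=3: 0+756+11·3·11=1119; k=4: 330+1320+11·10·11=2860; k=5: 756+0+11·12·11=2208 → min 1119.
Length 5: W₁..W₅: k=1: 0+1602+11·18·12=3978; k=2: 2178+756+11·11·12=4386; k=3: 1188+360+11·3·12=1944; k=4: 1518+0+11·10·12=2838 → min 1944 | W₂..W₆: k=2: 0+1119+18·11·11=3297; k=3: 594+756+18·3·11=1944; k=4: 1134+1320+18·10·11=4434; k=5: 1602+0+18·12·11=3978 → min 1944.
Length 6: W₁..W₆: k=1: 0+1944+11·18·11=4122; k=2: 2178+1119+11·11·11=4628; k=3: 1188+756+11·3·11=2307; k=4: 1518+1320+11·10·11=4048; k=5: 1944+0+11·12·11=3396 → min 2307.
Optimal order: ((W₁(W₂W₃))((W₄W₅)W₆)) with cost 2307.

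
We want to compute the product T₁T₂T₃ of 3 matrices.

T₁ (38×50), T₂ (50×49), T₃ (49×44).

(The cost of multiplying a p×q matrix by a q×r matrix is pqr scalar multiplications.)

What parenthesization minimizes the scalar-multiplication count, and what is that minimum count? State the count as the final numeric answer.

175028

(T₁(T₂T₃)): cost 191400.
((T₁T₂)T₃): cost 175028.
Optimal: ((T₁T₂)T₃) with cost 175028.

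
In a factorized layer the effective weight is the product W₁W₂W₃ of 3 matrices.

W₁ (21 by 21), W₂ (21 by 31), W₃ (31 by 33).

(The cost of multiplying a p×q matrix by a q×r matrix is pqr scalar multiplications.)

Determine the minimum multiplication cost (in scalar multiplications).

35154

Order (W₁(W₂W₃)): (W₂W₃): 21×31 by 31×33 → 21×33, cost 21·31·33 = 21483; (W₁(W₂W₃)): 21×21 by 21×33 → 21×33, cost 21·21·33 = 14553; cumulative 36036. Total 36036.
Order ((W₁W₂)W₃): (W₁W₂): 21×21 by 21×31 → 21×31, cost 21·21·31 = 13671; ((W₁W₂)W₃): 21×31 by 31×33 → 21×33, cost 21·31·33 = 21483; cumulative 35154. Total 35154.
Minimum: 35154.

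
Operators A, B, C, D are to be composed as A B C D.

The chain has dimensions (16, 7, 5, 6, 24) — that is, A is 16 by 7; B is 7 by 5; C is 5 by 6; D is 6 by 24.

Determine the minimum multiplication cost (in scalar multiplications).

3186

Adjacent pairs: AB = 16·7·5 = 560; BC = 7·5·6 = 210; CD = 5·6·24 = 720.
Length 3: A..C: k=1: 0+210+16·7·6=882; k=2: 560+0+16·5·6=1040 → min 882 | B..D: k=2: 0+720+7·5·24=1560; k=3: 210+0+7·6·24=1218 → min 1218.
Length 4: A..D: k=1: 0+1218+16·7·24=3906; k=2: 560+720+16·5·24=3200; k=3: 882+0+16·6·24=3186 → min 3186.
Optimal order: ((A (B C)) D) with cost 3186.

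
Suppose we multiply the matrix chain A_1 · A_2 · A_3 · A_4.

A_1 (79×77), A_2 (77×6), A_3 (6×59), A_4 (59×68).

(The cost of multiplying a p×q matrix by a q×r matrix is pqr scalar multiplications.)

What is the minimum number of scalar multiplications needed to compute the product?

92802

Adjacent pairs: A_1A_2 = 79·77·6 = 36498; A_2A_3 = 77·6·59 = 27258; A_3A_4 = 6·59·68 = 24072.
Length 3: A_1..A_3: k=1: 0+27258+79·77·59=386155; k=2: 36498+0+79·6·59=64464 → min 64464 | A_2..A_4: k=2: 0+24072+77·6·68=55488; k=3: 27258+0+77·59·68=336182 → min 55488.
Length 4: A_1..A_4: k=1: 0+55488+79·77·68=469132; k=2: 36498+24072+79·6·68=92802; k=3: 64464+0+79·59·68=381412 → min 92802.
Optimal order: ((A_1 · A_2) · (A_3 · A_4)) with cost 92802.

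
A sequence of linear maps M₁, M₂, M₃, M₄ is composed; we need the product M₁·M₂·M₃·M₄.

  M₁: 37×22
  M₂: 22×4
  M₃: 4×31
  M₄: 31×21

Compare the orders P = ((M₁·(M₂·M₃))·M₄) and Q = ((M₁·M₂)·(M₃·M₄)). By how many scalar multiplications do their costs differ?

Order P = ((M₁·(M₂·M₃))·M₄): (M₂·M₃): 22×4 by 4×31 → 22×31, cost 22·4·31 = 2728; (M₁·(M₂·M₃)): 37×22 by 22×31 → 37×31, cost 37·22·31 = 25234; cumulative 27962; ((M₁·(M₂·M₃))·M₄): 37×31 by 31×21 → 37×21, cost 37·31·21 = 24087; cumulative 52049. Total 52049.
Order Q = ((M₁·M₂)·(M₃·M₄)): (M₁·M₂): 37×22 by 22×4 → 37×4, cost 37·22·4 = 3256; (M₃·M₄): 4×31 by 31×21 → 4×21, cost 4·31·21 = 2604; ((M₁·M₂)·(M₃·M₄)): 37×4 by 4×21 → 37×21, cost 37·4·21 = 3108; cumulative 8968. Total 8968.
Difference: |52049 − 8968| = 43081.

43081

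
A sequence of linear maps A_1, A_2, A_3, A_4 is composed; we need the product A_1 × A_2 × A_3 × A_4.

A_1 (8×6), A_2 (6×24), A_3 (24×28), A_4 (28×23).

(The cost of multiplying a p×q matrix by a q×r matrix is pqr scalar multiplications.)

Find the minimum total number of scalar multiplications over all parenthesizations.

9000

Adjacent pairs: A_1A_2 = 8·6·24 = 1152; A_2A_3 = 6·24·28 = 4032; A_3A_4 = 24·28·23 = 15456.
Length 3: A_1..A_3: k=1: 0+4032+8·6·28=5376; k=2: 1152+0+8·24·28=6528 → min 5376 | A_2..A_4: k=2: 0+15456+6·24·23=18768; k=3: 4032+0+6·28·23=7896 → min 7896.
Length 4: A_1..A_4: k=1: 0+7896+8·6·23=9000; k=2: 1152+15456+8·24·23=21024; k=3: 5376+0+8·28·23=10528 → min 9000.
Optimal order: (A_1 × ((A_2 × A_3) × A_4)) with cost 9000.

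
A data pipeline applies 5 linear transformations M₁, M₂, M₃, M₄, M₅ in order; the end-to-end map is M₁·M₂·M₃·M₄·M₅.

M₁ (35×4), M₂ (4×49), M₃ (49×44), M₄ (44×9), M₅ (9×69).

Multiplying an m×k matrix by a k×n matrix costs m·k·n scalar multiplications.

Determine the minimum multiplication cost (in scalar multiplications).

22352

Adjacent pairs: M₁M₂ = 35·4·49 = 6860; M₂M₃ = 4·49·44 = 8624; M₃M₄ = 49·44·9 = 19404; M₄M₅ = 44·9·69 = 27324.
Length 3: M₁..M₃: k=1: 0+8624+35·4·44=14784; k=2: 6860+0+35·49·44=82320 → min 14784 | M₂..M₄: k=2: 0+19404+4·49·9=21168; k=3: 8624+0+4·44·9=10208 → min 10208 | M₃..M₅: k=3: 0+27324+49·44·69=176088; k=4: 19404+0+49·9·69=49833 → min 49833.
Length 4: M₁..M₄: k=1: 0+10208+35·4·9=11468; k=2: 6860+19404+35·49·9=41699; k=3: 14784+0+35·44·9=28644 → min 11468 | M₂..M₅: k=2: 0+49833+4·49·69=63357; k=3: 8624+27324+4·44·69=48092; k=4: 10208+0+4·9·69=12692 → min 12692.
Length 5: M₁..M₅: k=1: 0+12692+35·4·69=22352; k=2: 6860+49833+35·49·69=175028; k=3: 14784+27324+35·44·69=148368; k=4: 11468+0+35·9·69=33203 → min 22352.
Optimal order: (M₁·(((M₂·M₃)·M₄)·M₅)) with cost 22352.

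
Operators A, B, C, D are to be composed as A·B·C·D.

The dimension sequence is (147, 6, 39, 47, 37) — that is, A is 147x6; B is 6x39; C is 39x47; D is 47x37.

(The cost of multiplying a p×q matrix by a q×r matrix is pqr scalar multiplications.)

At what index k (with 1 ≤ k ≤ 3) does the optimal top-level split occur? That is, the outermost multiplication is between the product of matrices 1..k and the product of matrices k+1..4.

1

Adjacent pairs: AB = 147·6·39 = 34398; BC = 6·39·47 = 10998; CD = 39·47·37 = 67821.
Length 3: A..C: k=1: 0+10998+147·6·47=52452; k=2: 34398+0+147·39·47=303849 → min 52452 | B..D: k=2: 0+67821+6·39·37=76479; k=3: 10998+0+6·47·37=21432 → min 21432.
Top-level splits: k=1: (A..A)·(B..D) → 0+21432+147·6·37 = 54066; k=2: (A..B)·(C..D) → 34398+67821+147·39·37 = 314340; k=3: (A..C)·(D..D) → 52452+0+147·47·37 = 308085.
Best split is after A, i.e. k = 1.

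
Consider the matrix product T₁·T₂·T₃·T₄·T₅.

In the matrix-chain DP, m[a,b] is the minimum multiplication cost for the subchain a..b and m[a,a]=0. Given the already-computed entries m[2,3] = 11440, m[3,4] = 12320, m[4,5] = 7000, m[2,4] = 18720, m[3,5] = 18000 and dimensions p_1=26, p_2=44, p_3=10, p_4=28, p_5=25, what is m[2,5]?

24940

m[2,5] = min over k∈[2,4] of m[2,k]+m[k+1,5]+p_{1}·p_k·p_{5}.
k=2: 0 + 18000 + 26·44·25 = 46600; k=3: 11440 + 7000 + 26·10·25 = 24940; k=4: 18720 + 0 + 26·28·25 = 36920.
Minimum: 24940 at k=3.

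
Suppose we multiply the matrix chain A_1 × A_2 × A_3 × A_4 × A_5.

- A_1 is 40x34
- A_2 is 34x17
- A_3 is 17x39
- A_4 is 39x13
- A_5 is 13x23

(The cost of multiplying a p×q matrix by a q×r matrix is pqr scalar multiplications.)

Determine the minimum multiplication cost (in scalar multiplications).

Adjacent pairs: A_1A_2 = 40·34·17 = 23120; A_2A_3 = 34·17·39 = 22542; A_3A_4 = 17·39·13 = 8619; A_4A_5 = 39·13·23 = 11661.
Length 3: A_1..A_3: k=1: 0+22542+40·34·39=75582; k=2: 23120+0+40·17·39=49640 → min 49640 | A_2..A_4: k=2: 0+8619+34·17·13=16133; k=3: 22542+0+34·39·13=39780 → min 16133 | A_3..A_5: k=3: 0+11661+17·39·23=26910; k=4: 8619+0+17·13·23=13702 → min 13702.
Length 4: A_1..A_4: k=1: 0+16133+40·34·13=33813; k=2: 23120+8619+40·17·13=40579; k=3: 49640+0+40·39·13=69920 → min 33813 | A_2..A_5: k=2: 0+13702+34·17·23=26996; k=3: 22542+11661+34·39·23=64701; k=4: 16133+0+34·13·23=26299 → min 26299.
Length 5: A_1..A_5: k=1: 0+26299+40·34·23=57579; k=2: 23120+13702+40·17·23=52462; k=3: 49640+11661+40·39·23=97181; k=4: 33813+0+40·13·23=45773 → min 45773.
Optimal order: ((A_1 × (A_2 × (A_3 × A_4))) × A_5) with cost 45773.

45773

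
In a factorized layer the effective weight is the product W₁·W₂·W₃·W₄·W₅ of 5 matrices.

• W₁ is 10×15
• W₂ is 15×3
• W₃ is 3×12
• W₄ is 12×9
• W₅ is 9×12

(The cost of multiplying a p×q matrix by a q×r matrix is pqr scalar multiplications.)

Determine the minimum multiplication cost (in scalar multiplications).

Adjacent pairs: W₁W₂ = 10·15·3 = 450; W₂W₃ = 15·3·12 = 540; W₃W₄ = 3·12·9 = 324; W₄W₅ = 12·9·12 = 1296.
Length 3: W₁..W₃: k=1: 0+540+10·15·12=2340; k=2: 450+0+10·3·12=810 → min 810 | W₂..W₄: k=2: 0+324+15·3·9=729; k=3: 540+0+15·12·9=2160 → min 729 | W₃..W₅: k=3: 0+1296+3·12·12=1728; k=4: 324+0+3·9·12=648 → min 648.
Length 4: W₁..W₄: k=1: 0+729+10·15·9=2079; k=2: 450+324+10·3·9=1044; k=3: 810+0+10·12·9=1890 → min 1044 | W₂..W₅: k=2: 0+648+15·3·12=1188; k=3: 540+1296+15·12·12=3996; k=4: 729+0+15·9·12=2349 → min 1188.
Length 5: W₁..W₅: k=1: 0+1188+10·15·12=2988; k=2: 450+648+10·3·12=1458; k=3: 810+1296+10·12·12=3546; k=4: 1044+0+10·9·12=2124 → min 1458.
Optimal order: ((W₁·W₂)·((W₃·W₄)·W₅)) with cost 1458.

1458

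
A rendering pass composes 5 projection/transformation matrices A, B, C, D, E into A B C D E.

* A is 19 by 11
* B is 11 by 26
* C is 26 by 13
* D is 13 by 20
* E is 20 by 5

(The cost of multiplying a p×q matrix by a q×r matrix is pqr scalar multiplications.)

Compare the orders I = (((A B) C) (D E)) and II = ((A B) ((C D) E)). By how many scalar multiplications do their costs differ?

2873

Order I = (((A B) C) (D E)): (A B): 19×11 by 11×26 → 19×26, cost 19·11·26 = 5434; ((A B) C): 19×26 by 26×13 → 19×13, cost 19·26·13 = 6422; cumulative 11856; (D E): 13×20 by 20×5 → 13×5, cost 13·20·5 = 1300; (((A B) C) (D E)): 19×13 by 13×5 → 19×5, cost 19·13·5 = 1235; cumulative 14391. Total 14391.
Order II = ((A B) ((C D) E)): (A B): 19×11 by 11×26 → 19×26, cost 19·11·26 = 5434; (C D): 26×13 by 13×20 → 26×20, cost 26·13·20 = 6760; ((C D) E): 26×20 by 20×5 → 26×5, cost 26·20·5 = 2600; cumulative 9360; ((A B) ((C D) E)): 19×26 by 26×5 → 19×5, cost 19·26·5 = 2470; cumulative 17264. Total 17264.
Difference: |14391 − 17264| = 2873.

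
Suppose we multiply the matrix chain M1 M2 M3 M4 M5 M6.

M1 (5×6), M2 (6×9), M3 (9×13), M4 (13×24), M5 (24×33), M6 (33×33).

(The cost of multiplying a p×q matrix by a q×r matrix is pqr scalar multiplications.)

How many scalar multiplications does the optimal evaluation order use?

11820

Adjacent pairs: M1M2 = 5·6·9 = 270; M2M3 = 6·9·13 = 702; M3M4 = 9·13·24 = 2808; M4M5 = 13·24·33 = 10296; M5M6 = 24·33·33 = 26136.
Length 3: M1..M3: k=1: 0+702+5·6·13=1092; k=2: 270+0+5·9·13=855 → min 855 | M2..M4: k=2: 0+2808+6·9·24=4104; k=3: 702+0+6·13·24=2574 → min 2574 | M3..M5: k=3: 0+10296+9·13·33=14157; k=4: 2808+0+9·24·33=9936 → min 9936 | M4..M6: k=4: 0+26136+13·24·33=36432; k=5: 10296+0+13·33·33=24453 → min 24453.
Length 4: M1..M4: k=1: 0+2574+5·6·24=3294; k=2: 270+2808+5·9·24=4158; k=3: 855+0+5·13·24=2415 → min 2415 | M2..M5: k=2: 0+9936+6·9·33=11718; k=3: 702+10296+6·13·33=13572; k=4: 2574+0+6·24·33=7326 → min 7326 | M3..M6: k=3: 0+24453+9·13·33=28314; k=4: 2808+26136+9·24·33=36072; k=5: 9936+0+9·33·33=19737 → min 19737.
Length 5: M1..M5: k=1: 0+7326+5·6·33=8316; k=2: 270+9936+5·9·33=11691; k=3: 855+10296+5·13·33=13296; k=4: 2415+0+5·24·33=6375 → min 6375 | M2..M6: k=2: 0+19737+6·9·33=21519; k=3: 702+24453+6·13·33=27729; k=4: 2574+26136+6·24·33=33462; k=5: 7326+0+6·33·33=13860 → min 13860.
Length 6: M1..M6: k=1: 0+13860+5·6·33=14850; k=2: 270+19737+5·9·33=21492; k=3: 855+24453+5·13·33=27453; k=4: 2415+26136+5·24·33=32511; k=5: 6375+0+5·33·33=11820 → min 11820.
Optimal order: (((((M1 M2) M3) M4) M5) M6) with cost 11820.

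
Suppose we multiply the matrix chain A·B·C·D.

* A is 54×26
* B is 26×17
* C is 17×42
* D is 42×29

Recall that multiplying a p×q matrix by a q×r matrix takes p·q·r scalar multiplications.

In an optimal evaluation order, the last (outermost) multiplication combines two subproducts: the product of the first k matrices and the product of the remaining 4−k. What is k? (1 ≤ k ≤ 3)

2

Adjacent pairs: AB = 54·26·17 = 23868; BC = 26·17·42 = 18564; CD = 17·42·29 = 20706.
Length 3: A..C: k=1: 0+18564+54·26·42=77532; k=2: 23868+0+54·17·42=62424 → min 62424 | B..D: k=2: 0+20706+26·17·29=33524; k=3: 18564+0+26·42·29=50232 → min 33524.
Top-level splits: k=1: (A..A)·(B..D) → 0+33524+54·26·29 = 74240; k=2: (A..B)·(C..D) → 23868+20706+54·17·29 = 71196; k=3: (A..C)·(D..D) → 62424+0+54·42·29 = 128196.
Best split is after B, i.e. k = 2.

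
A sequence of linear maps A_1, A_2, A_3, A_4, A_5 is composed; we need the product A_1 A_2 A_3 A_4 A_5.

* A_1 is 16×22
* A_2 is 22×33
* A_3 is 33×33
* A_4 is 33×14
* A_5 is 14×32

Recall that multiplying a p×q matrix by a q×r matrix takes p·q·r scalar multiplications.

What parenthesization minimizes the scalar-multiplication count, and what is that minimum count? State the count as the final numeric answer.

37506

Adjacent pairs: A_1A_2 = 16·22·33 = 11616; A_2A_3 = 22·33·33 = 23958; A_3A_4 = 33·33·14 = 15246; A_4A_5 = 33·14·32 = 14784.
Length 3: A_1..A_3: k=1: 0+23958+16·22·33=35574; k=2: 11616+0+16·33·33=29040 → min 29040 | A_2..A_4: k=2: 0+15246+22·33·14=25410; k=3: 23958+0+22·33·14=34122 → min 25410 | A_3..A_5: k=3: 0+14784+33·33·32=49632; k=4: 15246+0+33·14·32=30030 → min 30030.
Length 4: A_1..A_4: k=1: 0+25410+16·22·14=30338; k=2: 11616+15246+16·33·14=34254; k=3: 29040+0+16·33·14=36432 → min 30338 | A_2..A_5: k=2: 0+30030+22·33·32=53262; k=3: 23958+14784+22·33·32=61974; k=4: 25410+0+22·14·32=35266 → min 35266.
Length 5: A_1..A_5: k=1: 0+35266+16·22·32=46530; k=2: 11616+30030+16·33·32=58542; k=3: 29040+14784+16·33·32=60720; k=4: 30338+0+16·14·32=37506 → min 37506.
Optimal parenthesization: ((A_1 (A_2 (A_3 A_4))) A_5) with cost 37506.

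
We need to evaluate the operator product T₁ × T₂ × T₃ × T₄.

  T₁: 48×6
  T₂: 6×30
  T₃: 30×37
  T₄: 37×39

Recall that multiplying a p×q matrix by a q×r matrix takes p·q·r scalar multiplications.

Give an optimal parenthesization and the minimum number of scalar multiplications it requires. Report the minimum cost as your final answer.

26550

Adjacent pairs: T₁T₂ = 48·6·30 = 8640; T₂T₃ = 6·30·37 = 6660; T₃T₄ = 30·37·39 = 43290.
Length 3: T₁..T₃: k=1: 0+6660+48·6·37=17316; k=2: 8640+0+48·30·37=61920 → min 17316 | T₂..T₄: k=2: 0+43290+6·30·39=50310; k=3: 6660+0+6·37·39=15318 → min 15318.
Length 4: T₁..T₄: k=1: 0+15318+48·6·39=26550; k=2: 8640+43290+48·30·39=108090; k=3: 17316+0+48·37·39=86580 → min 26550.
Optimal parenthesization: (T₁ × ((T₂ × T₃) × T₄)) with cost 26550.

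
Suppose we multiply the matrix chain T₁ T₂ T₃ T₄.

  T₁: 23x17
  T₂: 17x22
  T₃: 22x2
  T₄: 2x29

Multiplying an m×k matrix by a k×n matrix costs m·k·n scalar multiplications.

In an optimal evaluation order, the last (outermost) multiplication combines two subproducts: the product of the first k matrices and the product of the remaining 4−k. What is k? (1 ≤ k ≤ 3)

Adjacent pairs: T₁T₂ = 23·17·22 = 8602; T₂T₃ = 17·22·2 = 748; T₃T₄ = 22·2·29 = 1276.
Length 3: T₁..T₃: k=1: 0+748+23·17·2=1530; k=2: 8602+0+23·22·2=9614 → min 1530 | T₂..T₄: k=2: 0+1276+17·22·29=12122; k=3: 748+0+17·2·29=1734 → min 1734.
Top-level splits: k=1: (T₁..T₁)·(T₂..T₄) → 0+1734+23·17·29 = 13073; k=2: (T₁..T₂)·(T₃..T₄) → 8602+1276+23·22·29 = 24552; k=3: (T₁..T₃)·(T₄..T₄) → 1530+0+23·2·29 = 2864.
Best split is after T₃, i.e. k = 3.

3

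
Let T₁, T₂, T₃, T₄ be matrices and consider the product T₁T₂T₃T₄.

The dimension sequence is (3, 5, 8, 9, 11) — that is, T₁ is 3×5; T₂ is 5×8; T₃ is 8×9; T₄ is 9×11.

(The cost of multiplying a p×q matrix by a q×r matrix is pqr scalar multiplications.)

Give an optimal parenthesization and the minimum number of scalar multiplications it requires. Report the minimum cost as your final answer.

633

Adjacent pairs: T₁T₂ = 3·5·8 = 120; T₂T₃ = 5·8·9 = 360; T₃T₄ = 8·9·11 = 792.
Length 3: T₁..T₃: k=1: 0+360+3·5·9=495; k=2: 120+0+3·8·9=336 → min 336 | T₂..T₄: k=2: 0+792+5·8·11=1232; k=3: 360+0+5·9·11=855 → min 855.
Length 4: T₁..T₄: k=1: 0+855+3·5·11=1020; k=2: 120+792+3·8·11=1176; k=3: 336+0+3·9·11=633 → min 633.
Optimal parenthesization: (((T₁T₂)T₃)T₄) with cost 633.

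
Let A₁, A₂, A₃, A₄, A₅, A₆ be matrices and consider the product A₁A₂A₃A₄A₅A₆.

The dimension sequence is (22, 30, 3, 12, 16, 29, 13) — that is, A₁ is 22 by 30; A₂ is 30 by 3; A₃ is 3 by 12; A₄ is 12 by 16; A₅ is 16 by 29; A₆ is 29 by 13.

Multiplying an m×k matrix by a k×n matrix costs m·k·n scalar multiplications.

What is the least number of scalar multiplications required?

5937

Adjacent pairs: A₁A₂ = 22·30·3 = 1980; A₂A₃ = 30·3·12 = 1080; A₃A₄ = 3·12·16 = 576; A₄A₅ = 12·16·29 = 5568; A₅A₆ = 16·29·13 = 6032.
Length 3: A₁..A₃: k=1: 0+1080+22·30·12=9000; k=2: 1980+0+22·3·12=2772 → min 2772 | A₂..A₄: k=2: 0+576+30·3·16=2016; k=3: 1080+0+30·12·16=6840 → min 2016 | A₃..A₅: k=3: 0+5568+3·12·29=6612; k=4: 576+0+3·16·29=1968 → min 1968 | A₄..A₆: k=4: 0+6032+12·16·13=8528; k=5: 5568+0+12·29·13=10092 → min 8528.
Length 4: A₁..A₄: k=1: 0+2016+22·30·16=12576; k=2: 1980+576+22·3·16=3612; k=3: 2772+0+22·12·16=6996 → min 3612 | A₂..A₅: k=2: 0+1968+30·3·29=4578; k=3: 1080+5568+30·12·29=17088; k=4: 2016+0+30·16·29=15936 → min 4578 | A₃..A₆: k=3: 0+8528+3·12·13=8996; k=4: 576+6032+3·16·13=7232; k=5: 1968+0+3·29·13=3099 → min 3099.
Length 5: A₁..A₅: k=1: 0+4578+22·30·29=23718; k=2: 1980+1968+22·3·29=5862; k=3: 2772+5568+22·12·29=15996; k=4: 3612+0+22·16·29=13820 → min 5862 | A₂..A₆: k=2: 0+3099+30·3·13=4269; k=3: 1080+8528+30·12·13=14288; k=4: 2016+6032+30·16·13=14288; k=5: 4578+0+30·29·13=15888 → min 4269.
Length 6: A₁..A₆: k=1: 0+4269+22·30·13=12849; k=2: 1980+3099+22·3·13=5937; k=3: 2772+8528+22·12·13=14732; k=4: 3612+6032+22·16·13=14220; k=5: 5862+0+22·29·13=14156 → min 5937.
Optimal order: ((A₁A₂)(((A₃A₄)A₅)A₆)) with cost 5937.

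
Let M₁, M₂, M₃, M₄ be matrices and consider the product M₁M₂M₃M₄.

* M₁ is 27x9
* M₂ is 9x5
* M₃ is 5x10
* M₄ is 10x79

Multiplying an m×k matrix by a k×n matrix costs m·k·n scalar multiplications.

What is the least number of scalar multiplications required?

Adjacent pairs: M₁M₂ = 27·9·5 = 1215; M₂M₃ = 9·5·10 = 450; M₃M₄ = 5·10·79 = 3950.
Length 3: M₁..M₃: k=1: 0+450+27·9·10=2880; k=2: 1215+0+27·5·10=2565 → min 2565 | M₂..M₄: k=2: 0+3950+9·5·79=7505; k=3: 450+0+9·10·79=7560 → min 7505.
Length 4: M₁..M₄: k=1: 0+7505+27·9·79=26702; k=2: 1215+3950+27·5·79=15830; k=3: 2565+0+27·10·79=23895 → min 15830.
Optimal order: ((M₁M₂)(M₃M₄)) with cost 15830.

15830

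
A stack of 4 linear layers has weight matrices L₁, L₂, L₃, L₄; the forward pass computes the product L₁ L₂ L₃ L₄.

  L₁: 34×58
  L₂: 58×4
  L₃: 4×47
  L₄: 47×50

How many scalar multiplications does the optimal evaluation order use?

24088

Adjacent pairs: L₁L₂ = 34·58·4 = 7888; L₂L₃ = 58·4·47 = 10904; L₃L₄ = 4·47·50 = 9400.
Length 3: L₁..L₃: k=1: 0+10904+34·58·47=103588; k=2: 7888+0+34·4·47=14280 → min 14280 | L₂..L₄: k=2: 0+9400+58·4·50=21000; k=3: 10904+0+58·47·50=147204 → min 21000.
Length 4: L₁..L₄: k=1: 0+21000+34·58·50=119600; k=2: 7888+9400+34·4·50=24088; k=3: 14280+0+34·47·50=94180 → min 24088.
Optimal order: ((L₁ L₂) (L₃ L₄)) with cost 24088.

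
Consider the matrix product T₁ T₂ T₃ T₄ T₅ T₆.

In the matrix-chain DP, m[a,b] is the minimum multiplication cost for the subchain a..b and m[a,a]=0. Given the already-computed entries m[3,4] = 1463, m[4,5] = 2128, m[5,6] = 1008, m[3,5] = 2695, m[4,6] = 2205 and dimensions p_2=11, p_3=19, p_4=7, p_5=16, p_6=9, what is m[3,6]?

3164

m[3,6] = min over k∈[3,5] of m[3,k]+m[k+1,6]+p_{2}·p_k·p_{6}.
k=3: 0 + 2205 + 11·19·9 = 4086; k=4: 1463 + 1008 + 11·7·9 = 3164; k=5: 2695 + 0 + 11·16·9 = 4279.
Minimum: 3164 at k=4.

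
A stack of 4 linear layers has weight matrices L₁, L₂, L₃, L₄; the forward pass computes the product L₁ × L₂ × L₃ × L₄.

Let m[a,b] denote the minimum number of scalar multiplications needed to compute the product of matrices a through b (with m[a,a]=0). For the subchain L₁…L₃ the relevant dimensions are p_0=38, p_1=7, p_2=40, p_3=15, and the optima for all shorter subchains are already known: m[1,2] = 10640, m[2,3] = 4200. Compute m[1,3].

m[1,3] = min over k∈[1,2] of m[1,k]+m[k+1,3]+p_{0}·p_k·p_{3}.
k=1: 0 + 4200 + 38·7·15 = 8190; k=2: 10640 + 0 + 38·40·15 = 33440.
Minimum: 8190 at k=1.

8190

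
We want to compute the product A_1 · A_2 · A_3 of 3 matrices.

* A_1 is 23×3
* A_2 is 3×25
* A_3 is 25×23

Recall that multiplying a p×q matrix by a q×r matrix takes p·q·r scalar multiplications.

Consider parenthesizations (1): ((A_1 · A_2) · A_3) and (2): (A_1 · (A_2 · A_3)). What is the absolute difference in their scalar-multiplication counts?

Order (1) = ((A_1 · A_2) · A_3): (A_1 · A_2): 23×3 by 3×25 → 23×25, cost 23·3·25 = 1725; ((A_1 · A_2) · A_3): 23×25 by 25×23 → 23×23, cost 23·25·23 = 13225; cumulative 14950. Total 14950.
Order (2) = (A_1 · (A_2 · A_3)): (A_2 · A_3): 3×25 by 25×23 → 3×23, cost 3·25·23 = 1725; (A_1 · (A_2 · A_3)): 23×3 by 3×23 → 23×23, cost 23·3·23 = 1587; cumulative 3312. Total 3312.
Difference: |14950 − 3312| = 11638.

11638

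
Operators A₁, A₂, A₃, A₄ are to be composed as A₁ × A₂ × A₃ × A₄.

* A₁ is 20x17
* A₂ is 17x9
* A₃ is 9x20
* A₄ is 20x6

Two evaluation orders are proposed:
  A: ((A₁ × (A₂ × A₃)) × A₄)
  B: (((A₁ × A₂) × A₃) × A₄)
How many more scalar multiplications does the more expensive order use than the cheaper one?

Order A = ((A₁ × (A₂ × A₃)) × A₄): (A₂ × A₃): 17×9 by 9×20 → 17×20, cost 17·9·20 = 3060; (A₁ × (A₂ × A₃)): 20×17 by 17×20 → 20×20, cost 20·17·20 = 6800; cumulative 9860; ((A₁ × (A₂ × A₃)) × A₄): 20×20 by 20×6 → 20×6, cost 20·20·6 = 2400; cumulative 12260. Total 12260.
Order B = (((A₁ × A₂) × A₃) × A₄): (A₁ × A₂): 20×17 by 17×9 → 20×9, cost 20·17·9 = 3060; ((A₁ × A₂) × A₃): 20×9 by 9×20 → 20×20, cost 20·9·20 = 3600; cumulative 6660; (((A₁ × A₂) × A₃) × A₄): 20×20 by 20×6 → 20×6, cost 20·20·6 = 2400; cumulative 9060. Total 9060.
Difference: |12260 − 9060| = 3200.

3200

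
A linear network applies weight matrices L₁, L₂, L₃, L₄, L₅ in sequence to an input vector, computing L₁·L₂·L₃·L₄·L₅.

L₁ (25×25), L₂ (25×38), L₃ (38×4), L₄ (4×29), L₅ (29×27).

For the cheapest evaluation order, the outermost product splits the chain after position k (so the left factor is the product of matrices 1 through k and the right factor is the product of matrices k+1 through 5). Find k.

3

Adjacent pairs: L₁L₂ = 25·25·38 = 23750; L₂L₃ = 25·38·4 = 3800; L₃L₄ = 38·4·29 = 4408; L₄L₅ = 4·29·27 = 3132.
Length 3: L₁..L₃: k=1: 0+3800+25·25·4=6300; k=2: 23750+0+25·38·4=27550 → min 6300 | L₂..L₄: k=2: 0+4408+25·38·29=31958; k=3: 3800+0+25·4·29=6700 → min 6700 | L₃..L₅: k=3: 0+3132+38·4·27=7236; k=4: 4408+0+38·29·27=34162 → min 7236.
Length 4: L₁..L₄: k=1: 0+6700+25·25·29=24825; k=2: 23750+4408+25·38·29=55708; k=3: 6300+0+25·4·29=9200 → min 9200 | L₂..L₅: k=2: 0+7236+25·38·27=32886; k=3: 3800+3132+25·4·27=9632; k=4: 6700+0+25·29·27=26275 → min 9632.
Top-level splits: k=1: (L₁..L₁)·(L₂..L₅) → 0+9632+25·25·27 = 26507; k=2: (L₁..L₂)·(L₃..L₅) → 23750+7236+25·38·27 = 56636; k=3: (L₁..L₃)·(L₄..L₅) → 6300+3132+25·4·27 = 12132; k=4: (L₁..L₄)·(L₅..L₅) → 9200+0+25·29·27 = 28775.
Best split is after L₃, i.e. k = 3.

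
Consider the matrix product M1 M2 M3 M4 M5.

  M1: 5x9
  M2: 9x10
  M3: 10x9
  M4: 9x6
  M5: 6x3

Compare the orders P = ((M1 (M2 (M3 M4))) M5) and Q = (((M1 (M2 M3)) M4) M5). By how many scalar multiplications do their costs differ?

Order P = ((M1 (M2 (M3 M4))) M5): (M3 M4): 10×9 by 9×6 → 10×6, cost 10·9·6 = 540; (M2 (M3 M4)): 9×10 by 10×6 → 9×6, cost 9·10·6 = 540; cumulative 1080; (M1 (M2 (M3 M4))): 5×9 by 9×6 → 5×6, cost 5·9·6 = 270; cumulative 1350; ((M1 (M2 (M3 M4))) M5): 5×6 by 6×3 → 5×3, cost 5·6·3 = 90; cumulative 1440. Total 1440.
Order Q = (((M1 (M2 M3)) M4) M5): (M2 M3): 9×10 by 10×9 → 9×9, cost 9·10·9 = 810; (M1 (M2 M3)): 5×9 by 9×9 → 5×9, cost 5·9·9 = 405; cumulative 1215; ((M1 (M2 M3)) M4): 5×9 by 9×6 → 5×6, cost 5·9·6 = 270; cumulative 1485; (((M1 (M2 M3)) M4) M5): 5×6 by 6×3 → 5×3, cost 5·6·3 = 90; cumulative 1575. Total 1575.
Difference: |1440 − 1575| = 135.

135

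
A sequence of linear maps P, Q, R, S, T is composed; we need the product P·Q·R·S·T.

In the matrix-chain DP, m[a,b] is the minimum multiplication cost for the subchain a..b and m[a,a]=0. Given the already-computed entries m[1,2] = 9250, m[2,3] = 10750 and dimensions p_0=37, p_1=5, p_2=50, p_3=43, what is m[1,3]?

m[1,3] = min over k∈[1,2] of m[1,k]+m[k+1,3]+p_{0}·p_k·p_{3}.
k=1: 0 + 10750 + 37·5·43 = 18705; k=2: 9250 + 0 + 37·50·43 = 88800.
Minimum: 18705 at k=1.

18705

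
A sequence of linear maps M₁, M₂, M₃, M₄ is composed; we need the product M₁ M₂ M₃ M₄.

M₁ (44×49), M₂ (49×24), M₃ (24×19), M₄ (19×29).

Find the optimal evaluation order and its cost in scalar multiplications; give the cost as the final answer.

Adjacent pairs: M₁M₂ = 44·49·24 = 51744; M₂M₃ = 49·24·19 = 22344; M₃M₄ = 24·19·29 = 13224.
Length 3: M₁..M₃: k=1: 0+22344+44·49·19=63308; k=2: 51744+0+44·24·19=71808 → min 63308 | M₂..M₄: k=2: 0+13224+49·24·29=47328; k=3: 22344+0+49·19·29=49343 → min 47328.
Length 4: M₁..M₄: k=1: 0+47328+44·49·29=109852; k=2: 51744+13224+44·24·29=95592; k=3: 63308+0+44·19·29=87552 → min 87552.
Optimal parenthesization: ((M₁ (M₂ M₃)) M₄) with cost 87552.

87552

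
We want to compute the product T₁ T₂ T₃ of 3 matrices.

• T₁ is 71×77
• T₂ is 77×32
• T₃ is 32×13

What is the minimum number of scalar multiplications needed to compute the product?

103103

Order (T₁ (T₂ T₃)): (T₂ T₃): 77×32 by 32×13 → 77×13, cost 77·32·13 = 32032; (T₁ (T₂ T₃)): 71×77 by 77×13 → 71×13, cost 71·77·13 = 71071; cumulative 103103. Total 103103.
Order ((T₁ T₂) T₃): (T₁ T₂): 71×77 by 77×32 → 71×32, cost 71·77·32 = 174944; ((T₁ T₂) T₃): 71×32 by 32×13 → 71×13, cost 71·32·13 = 29536; cumulative 204480. Total 204480.
Minimum: 103103.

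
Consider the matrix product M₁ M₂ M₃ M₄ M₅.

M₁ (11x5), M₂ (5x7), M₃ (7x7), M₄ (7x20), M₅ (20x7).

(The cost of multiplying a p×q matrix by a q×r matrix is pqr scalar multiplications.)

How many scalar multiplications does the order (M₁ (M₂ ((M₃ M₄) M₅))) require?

(M₃ M₄): 7×7 by 7×20 → 7×20, cost 7·7·20 = 980
((M₃ M₄) M₅): 7×20 by 20×7 → 7×7, cost 7·20·7 = 980; cumulative 1960
(M₂ ((M₃ M₄) M₅)): 5×7 by 7×7 → 5×7, cost 5·7·7 = 245; cumulative 2205
(M₁ (M₂ ((M₃ M₄) M₅))): 11×5 by 5×7 → 11×7, cost 11·5·7 = 385; cumulative 2590
Total: 2590 scalar multiplications.

2590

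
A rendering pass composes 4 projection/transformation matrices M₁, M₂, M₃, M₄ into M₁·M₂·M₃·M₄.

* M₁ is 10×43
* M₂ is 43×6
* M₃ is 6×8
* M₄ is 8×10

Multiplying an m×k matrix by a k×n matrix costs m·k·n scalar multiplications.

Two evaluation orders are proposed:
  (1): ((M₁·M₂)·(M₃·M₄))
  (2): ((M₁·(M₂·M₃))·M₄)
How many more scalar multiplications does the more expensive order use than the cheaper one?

Order (1) = ((M₁·M₂)·(M₃·M₄)): (M₁·M₂): 10×43 by 43×6 → 10×6, cost 10·43·6 = 2580; (M₃·M₄): 6×8 by 8×10 → 6×10, cost 6·8·10 = 480; ((M₁·M₂)·(M₃·M₄)): 10×6 by 6×10 → 10×10, cost 10·6·10 = 600; cumulative 3660. Total 3660.
Order (2) = ((M₁·(M₂·M₃))·M₄): (M₂·M₃): 43×6 by 6×8 → 43×8, cost 43·6·8 = 2064; (M₁·(M₂·M₃)): 10×43 by 43×8 → 10×8, cost 10·43·8 = 3440; cumulative 5504; ((M₁·(M₂·M₃))·M₄): 10×8 by 8×10 → 10×10, cost 10·8·10 = 800; cumulative 6304. Total 6304.
Difference: |3660 − 6304| = 2644.

2644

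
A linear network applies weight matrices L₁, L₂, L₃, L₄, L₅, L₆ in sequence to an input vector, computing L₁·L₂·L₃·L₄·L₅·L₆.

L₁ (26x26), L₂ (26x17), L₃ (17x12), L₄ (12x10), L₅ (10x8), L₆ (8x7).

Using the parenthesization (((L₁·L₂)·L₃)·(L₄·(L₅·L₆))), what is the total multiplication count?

(L₁·L₂): 26×26 by 26×17 → 26×17, cost 26·26·17 = 11492
((L₁·L₂)·L₃): 26×17 by 17×12 → 26×12, cost 26·17·12 = 5304; cumulative 16796
(L₅·L₆): 10×8 by 8×7 → 10×7, cost 10·8·7 = 560
(L₄·(L₅·L₆)): 12×10 by 10×7 → 12×7, cost 12·10·7 = 840; cumulative 1400
(((L₁·L₂)·L₃)·(L₄·(L₅·L₆))): 26×12 by 12×7 → 26×7, cost 26·12·7 = 2184; cumulative 20380
Total: 20380 scalar multiplications.

20380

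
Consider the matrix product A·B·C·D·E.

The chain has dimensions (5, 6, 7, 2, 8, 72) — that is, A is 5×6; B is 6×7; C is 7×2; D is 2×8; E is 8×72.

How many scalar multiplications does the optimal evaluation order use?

Adjacent pairs: AB = 5·6·7 = 210; BC = 6·7·2 = 84; CD = 7·2·8 = 112; DE = 2·8·72 = 1152.
Length 3: A..C: k=1: 0+84+5·6·2=144; k=2: 210+0+5·7·2=280 → min 144 | B..D: k=2: 0+112+6·7·8=448; k=3: 84+0+6·2·8=180 → min 180 | C..E: k=3: 0+1152+7·2·72=2160; k=4: 112+0+7·8·72=4144 → min 2160.
Length 4: A..D: k=1: 0+180+5·6·8=420; k=2: 210+112+5·7·8=602; k=3: 144+0+5·2·8=224 → min 224 | B..E: k=2: 0+2160+6·7·72=5184; k=3: 84+1152+6·2·72=2100; k=4: 180+0+6·8·72=3636 → min 2100.
Length 5: A..E: k=1: 0+2100+5·6·72=4260; k=2: 210+2160+5·7·72=4890; k=3: 144+1152+5·2·72=2016; k=4: 224+0+5·8·72=3104 → min 2016.
Optimal order: ((A·(B·C))·(D·E)) with cost 2016.

2016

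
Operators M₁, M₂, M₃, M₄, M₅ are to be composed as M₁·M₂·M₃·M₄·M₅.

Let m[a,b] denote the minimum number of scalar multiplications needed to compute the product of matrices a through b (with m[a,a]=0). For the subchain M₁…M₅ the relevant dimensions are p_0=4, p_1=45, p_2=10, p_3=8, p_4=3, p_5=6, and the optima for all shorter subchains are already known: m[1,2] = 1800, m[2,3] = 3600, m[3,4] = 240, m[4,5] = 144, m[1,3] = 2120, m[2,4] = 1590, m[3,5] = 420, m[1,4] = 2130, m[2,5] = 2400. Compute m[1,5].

2202

m[1,5] = min over k∈[1,4] of m[1,k]+m[k+1,5]+p_{0}·p_k·p_{5}.
k=1: 0 + 2400 + 4·45·6 = 3480; k=2: 1800 + 420 + 4·10·6 = 2460; k=3: 2120 + 144 + 4·8·6 = 2456; k=4: 2130 + 0 + 4·3·6 = 2202.
Minimum: 2202 at k=4.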